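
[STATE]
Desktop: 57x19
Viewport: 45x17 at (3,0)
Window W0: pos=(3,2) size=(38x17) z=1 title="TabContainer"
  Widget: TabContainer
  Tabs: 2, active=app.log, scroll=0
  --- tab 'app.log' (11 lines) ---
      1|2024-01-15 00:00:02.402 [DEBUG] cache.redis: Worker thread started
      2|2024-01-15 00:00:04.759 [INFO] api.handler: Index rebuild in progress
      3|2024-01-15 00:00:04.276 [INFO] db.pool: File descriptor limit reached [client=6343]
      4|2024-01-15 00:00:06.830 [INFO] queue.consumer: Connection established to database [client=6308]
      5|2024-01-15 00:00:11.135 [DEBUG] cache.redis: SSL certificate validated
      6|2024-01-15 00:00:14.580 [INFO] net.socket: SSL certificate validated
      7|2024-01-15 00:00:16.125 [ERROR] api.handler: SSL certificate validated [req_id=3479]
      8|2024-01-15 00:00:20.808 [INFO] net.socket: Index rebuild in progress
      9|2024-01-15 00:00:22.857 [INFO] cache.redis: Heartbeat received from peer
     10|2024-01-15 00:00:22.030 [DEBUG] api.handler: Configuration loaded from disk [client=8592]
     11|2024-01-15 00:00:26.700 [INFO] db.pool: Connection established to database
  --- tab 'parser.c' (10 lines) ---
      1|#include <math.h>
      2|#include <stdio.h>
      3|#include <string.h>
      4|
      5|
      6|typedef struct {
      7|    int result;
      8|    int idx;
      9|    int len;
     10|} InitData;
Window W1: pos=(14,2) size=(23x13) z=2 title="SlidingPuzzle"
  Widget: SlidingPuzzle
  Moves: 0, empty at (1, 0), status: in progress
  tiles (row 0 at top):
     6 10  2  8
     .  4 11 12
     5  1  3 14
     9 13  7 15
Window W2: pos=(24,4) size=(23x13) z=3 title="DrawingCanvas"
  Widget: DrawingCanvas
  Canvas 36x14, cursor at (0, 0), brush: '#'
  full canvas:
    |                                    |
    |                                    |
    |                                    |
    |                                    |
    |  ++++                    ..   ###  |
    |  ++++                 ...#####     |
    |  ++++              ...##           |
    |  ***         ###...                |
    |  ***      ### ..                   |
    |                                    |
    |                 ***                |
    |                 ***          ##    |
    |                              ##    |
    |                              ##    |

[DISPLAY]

                                             
                                             
┏━━━━━━━━━━┏━━━━━━━━━━━━━━━━━━━━━┓━━━┓       
┃ TabContai┃ SlidingPuzzle       ┃   ┃       
┠──────────┠─────────┏━━━━━━━━━━━━━━━━━━━━━┓ 
┃[app.log]│┃┌────┬───┃ DrawingCanvas       ┃ 
┃──────────┃│  6 │ 10┠─────────────────────┨ 
┃2024-01-15┃├────┼───┃+                    ┃ 
┃2024-01-15┃│    │  4┃                     ┃ 
┃2024-01-15┃├────┼───┃                     ┃ 
┃2024-01-15┃│  5 │  1┃                     ┃ 
┃2024-01-15┃├────┼───┃  ++++               ┃ 
┃2024-01-15┃│  9 │ 13┃  ++++               ┃ 
┃2024-01-15┃└────┴───┃  ++++              .┃ 
┃2024-01-15┗━━━━━━━━━┃  ***         ###... ┃ 
┃2024-01-15 00:00:22.┃  ***      ### ..    ┃ 
┃2024-01-15 00:00:22.┗━━━━━━━━━━━━━━━━━━━━━┛ 


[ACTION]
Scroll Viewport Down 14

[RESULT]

┏━━━━━━━━━━┏━━━━━━━━━━━━━━━━━━━━━┓━━━┓       
┃ TabContai┃ SlidingPuzzle       ┃   ┃       
┠──────────┠─────────┏━━━━━━━━━━━━━━━━━━━━━┓ 
┃[app.log]│┃┌────┬───┃ DrawingCanvas       ┃ 
┃──────────┃│  6 │ 10┠─────────────────────┨ 
┃2024-01-15┃├────┼───┃+                    ┃ 
┃2024-01-15┃│    │  4┃                     ┃ 
┃2024-01-15┃├────┼───┃                     ┃ 
┃2024-01-15┃│  5 │  1┃                     ┃ 
┃2024-01-15┃├────┼───┃  ++++               ┃ 
┃2024-01-15┃│  9 │ 13┃  ++++               ┃ 
┃2024-01-15┃└────┴───┃  ++++              .┃ 
┃2024-01-15┗━━━━━━━━━┃  ***         ###... ┃ 
┃2024-01-15 00:00:22.┃  ***      ### ..    ┃ 
┃2024-01-15 00:00:22.┗━━━━━━━━━━━━━━━━━━━━━┛ 
┃2024-01-15 00:00:26.700 [INFO] db.po┃       
┗━━━━━━━━━━━━━━━━━━━━━━━━━━━━━━━━━━━━┛       


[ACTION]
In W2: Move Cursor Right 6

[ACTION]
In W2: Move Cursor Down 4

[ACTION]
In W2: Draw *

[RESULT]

┏━━━━━━━━━━┏━━━━━━━━━━━━━━━━━━━━━┓━━━┓       
┃ TabContai┃ SlidingPuzzle       ┃   ┃       
┠──────────┠─────────┏━━━━━━━━━━━━━━━━━━━━━┓ 
┃[app.log]│┃┌────┬───┃ DrawingCanvas       ┃ 
┃──────────┃│  6 │ 10┠─────────────────────┨ 
┃2024-01-15┃├────┼───┃                     ┃ 
┃2024-01-15┃│    │  4┃                     ┃ 
┃2024-01-15┃├────┼───┃                     ┃ 
┃2024-01-15┃│  5 │  1┃                     ┃ 
┃2024-01-15┃├────┼───┃  ++++*              ┃ 
┃2024-01-15┃│  9 │ 13┃  ++++               ┃ 
┃2024-01-15┃└────┴───┃  ++++              .┃ 
┃2024-01-15┗━━━━━━━━━┃  ***         ###... ┃ 
┃2024-01-15 00:00:22.┃  ***      ### ..    ┃ 
┃2024-01-15 00:00:22.┗━━━━━━━━━━━━━━━━━━━━━┛ 
┃2024-01-15 00:00:26.700 [INFO] db.po┃       
┗━━━━━━━━━━━━━━━━━━━━━━━━━━━━━━━━━━━━┛       


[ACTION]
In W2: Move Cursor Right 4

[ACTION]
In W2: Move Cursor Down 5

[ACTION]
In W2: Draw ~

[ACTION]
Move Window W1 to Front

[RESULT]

┏━━━━━━━━━━┏━━━━━━━━━━━━━━━━━━━━━┓━━━┓       
┃ TabContai┃ SlidingPuzzle       ┃   ┃       
┠──────────┠─────────────────────┨━━━━━━━━━┓ 
┃[app.log]│┃┌────┬────┬────┬────┐┃as       ┃ 
┃──────────┃│  6 │ 10 │  2 │  8 │┃─────────┨ 
┃2024-01-15┃├────┼────┼────┼────┤┃         ┃ 
┃2024-01-15┃│    │  4 │ 11 │ 12 │┃         ┃ 
┃2024-01-15┃├────┼────┼────┼────┤┃         ┃ 
┃2024-01-15┃│  5 │  1 │  3 │ 14 │┃         ┃ 
┃2024-01-15┃├────┼────┼────┼────┤┃         ┃ 
┃2024-01-15┃│  9 │ 13 │  7 │ 15 │┃         ┃ 
┃2024-01-15┃└────┴────┴────┴────┘┃        .┃ 
┃2024-01-15┗━━━━━━━━━━━━━━━━━━━━━┛  ###... ┃ 
┃2024-01-15 00:00:22.┃  ***      ### ..    ┃ 
┃2024-01-15 00:00:22.┗━━━━━━━━━━━━━━━━━━━━━┛ 
┃2024-01-15 00:00:26.700 [INFO] db.po┃       
┗━━━━━━━━━━━━━━━━━━━━━━━━━━━━━━━━━━━━┛       


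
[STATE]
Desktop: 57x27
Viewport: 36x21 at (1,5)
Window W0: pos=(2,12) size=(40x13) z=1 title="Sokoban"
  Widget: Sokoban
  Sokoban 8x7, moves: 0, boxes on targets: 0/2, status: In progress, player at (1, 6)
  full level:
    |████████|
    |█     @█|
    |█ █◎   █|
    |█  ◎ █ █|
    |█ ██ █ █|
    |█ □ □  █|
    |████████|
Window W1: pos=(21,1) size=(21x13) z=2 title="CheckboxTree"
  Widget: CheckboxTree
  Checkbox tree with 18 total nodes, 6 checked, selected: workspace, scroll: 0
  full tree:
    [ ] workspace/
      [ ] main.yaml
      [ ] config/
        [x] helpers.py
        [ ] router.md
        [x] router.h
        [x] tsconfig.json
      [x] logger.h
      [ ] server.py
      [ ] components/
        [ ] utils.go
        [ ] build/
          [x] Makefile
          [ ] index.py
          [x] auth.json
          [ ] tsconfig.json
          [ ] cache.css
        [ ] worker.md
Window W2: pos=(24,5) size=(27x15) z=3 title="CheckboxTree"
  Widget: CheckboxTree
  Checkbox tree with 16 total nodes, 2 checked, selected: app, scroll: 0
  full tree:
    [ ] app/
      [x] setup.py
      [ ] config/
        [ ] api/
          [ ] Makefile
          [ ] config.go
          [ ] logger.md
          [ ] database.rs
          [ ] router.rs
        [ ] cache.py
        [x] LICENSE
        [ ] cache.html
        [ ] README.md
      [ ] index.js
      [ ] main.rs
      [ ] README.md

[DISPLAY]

                    ┃  ┏━━━━━━━━━━━━
                    ┃  ┃ CheckboxTre
                    ┃  ┠────────────
                    ┃  ┃>[-] app/   
                    ┃  ┃   [x] setup
                    ┃  ┃   [-] confi
                    ┃  ┃     [ ] api
 ┏━━━━━━━━━━━━━━━━━━┃  ┃       [ ] M
 ┃ Sokoban          ┗━━┃       [ ] c
 ┠─────────────────────┃       [ ] l
 ┃████████             ┃       [ ] d
 ┃█     @█             ┃       [ ] r
 ┃█ █◎   █             ┃     [ ] cac
 ┃█  ◎ █ █             ┃     [x] LIC
 ┃█ ██ █ █             ┗━━━━━━━━━━━━
 ┃█ □ □  █                          
 ┃████████                          
 ┃Moves: 0  0/2                     
 ┃                                  
 ┗━━━━━━━━━━━━━━━━━━━━━━━━━━━━━━━━━━
                                    


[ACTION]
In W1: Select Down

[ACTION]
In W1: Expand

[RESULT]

                    ┃> ┏━━━━━━━━━━━━
                    ┃  ┃ CheckboxTre
                    ┃  ┠────────────
                    ┃  ┃>[-] app/   
                    ┃  ┃   [x] setup
                    ┃  ┃   [-] confi
                    ┃  ┃     [ ] api
 ┏━━━━━━━━━━━━━━━━━━┃  ┃       [ ] M
 ┃ Sokoban          ┗━━┃       [ ] c
 ┠─────────────────────┃       [ ] l
 ┃████████             ┃       [ ] d
 ┃█     @█             ┃       [ ] r
 ┃█ █◎   █             ┃     [ ] cac
 ┃█  ◎ █ █             ┃     [x] LIC
 ┃█ ██ █ █             ┗━━━━━━━━━━━━
 ┃█ □ □  █                          
 ┃████████                          
 ┃Moves: 0  0/2                     
 ┃                                  
 ┗━━━━━━━━━━━━━━━━━━━━━━━━━━━━━━━━━━
                                    


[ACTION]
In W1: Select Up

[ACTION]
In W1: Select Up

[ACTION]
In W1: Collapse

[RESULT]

                    ┃  ┏━━━━━━━━━━━━
                    ┃  ┃ CheckboxTre
                    ┃  ┠────────────
                    ┃  ┃>[-] app/   
                    ┃  ┃   [x] setup
                    ┃  ┃   [-] confi
                    ┃  ┃     [ ] api
 ┏━━━━━━━━━━━━━━━━━━┃  ┃       [ ] M
 ┃ Sokoban          ┗━━┃       [ ] c
 ┠─────────────────────┃       [ ] l
 ┃████████             ┃       [ ] d
 ┃█     @█             ┃       [ ] r
 ┃█ █◎   █             ┃     [ ] cac
 ┃█  ◎ █ █             ┃     [x] LIC
 ┃█ ██ █ █             ┗━━━━━━━━━━━━
 ┃█ □ □  █                          
 ┃████████                          
 ┃Moves: 0  0/2                     
 ┃                                  
 ┗━━━━━━━━━━━━━━━━━━━━━━━━━━━━━━━━━━
                                    


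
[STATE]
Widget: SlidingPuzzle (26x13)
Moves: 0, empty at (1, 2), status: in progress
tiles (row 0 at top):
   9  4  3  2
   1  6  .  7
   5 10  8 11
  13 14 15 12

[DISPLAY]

┌────┬────┬────┬────┐     
│  9 │  4 │  3 │  2 │     
├────┼────┼────┼────┤     
│  1 │  6 │    │  7 │     
├────┼────┼────┼────┤     
│  5 │ 10 │  8 │ 11 │     
├────┼────┼────┼────┤     
│ 13 │ 14 │ 15 │ 12 │     
└────┴────┴────┴────┘     
Moves: 0                  
                          
                          
                          


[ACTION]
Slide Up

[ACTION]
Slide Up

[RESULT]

┌────┬────┬────┬────┐     
│  9 │  4 │  3 │  2 │     
├────┼────┼────┼────┤     
│  1 │  6 │  8 │  7 │     
├────┼────┼────┼────┤     
│  5 │ 10 │ 15 │ 11 │     
├────┼────┼────┼────┤     
│ 13 │ 14 │    │ 12 │     
└────┴────┴────┴────┘     
Moves: 2                  
                          
                          
                          


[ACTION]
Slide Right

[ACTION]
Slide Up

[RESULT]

┌────┬────┬────┬────┐     
│  9 │  4 │  3 │  2 │     
├────┼────┼────┼────┤     
│  1 │  6 │  8 │  7 │     
├────┼────┼────┼────┤     
│  5 │ 10 │ 15 │ 11 │     
├────┼────┼────┼────┤     
│ 13 │    │ 14 │ 12 │     
└────┴────┴────┴────┘     
Moves: 3                  
                          
                          
                          


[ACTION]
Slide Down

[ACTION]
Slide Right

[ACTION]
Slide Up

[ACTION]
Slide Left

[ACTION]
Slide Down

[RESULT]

┌────┬────┬────┬────┐     
│  9 │  4 │  3 │  2 │     
├────┼────┼────┼────┤     
│  1 │  6 │  8 │  7 │     
├────┼────┼────┼────┤     
│ 13 │    │ 15 │ 11 │     
├────┼────┼────┼────┤     
│ 10 │  5 │ 14 │ 12 │     
└────┴────┴────┴────┘     
Moves: 8                  
                          
                          
                          


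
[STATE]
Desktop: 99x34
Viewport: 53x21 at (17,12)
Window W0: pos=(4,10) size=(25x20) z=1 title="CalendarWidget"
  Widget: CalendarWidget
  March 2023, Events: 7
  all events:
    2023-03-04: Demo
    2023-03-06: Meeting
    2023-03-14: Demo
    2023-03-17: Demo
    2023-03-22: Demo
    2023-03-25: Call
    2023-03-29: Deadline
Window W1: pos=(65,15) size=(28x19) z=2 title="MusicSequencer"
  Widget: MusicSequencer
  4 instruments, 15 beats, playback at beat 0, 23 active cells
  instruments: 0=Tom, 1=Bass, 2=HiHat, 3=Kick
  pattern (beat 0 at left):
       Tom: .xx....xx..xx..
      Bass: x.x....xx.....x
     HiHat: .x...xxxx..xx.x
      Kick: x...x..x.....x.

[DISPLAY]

───────────┨                                         
 2023      ┃                                         
Fr Sa Su   ┃                                         
 3  4*  5  ┃                                    ┏━━━━
 10 11 12  ┃                                    ┃ Mus
 17* 18 19 ┃                                    ┠────
 24 25* 26 ┃                                    ┃    
 31        ┃                                    ┃   T
           ┃                                    ┃  Ba
           ┃                                    ┃ HiH
           ┃                                    ┃  Ki
           ┃                                    ┃    
           ┃                                    ┃    
           ┃                                    ┃    
           ┃                                    ┃    
           ┃                                    ┃    
           ┃                                    ┃    
━━━━━━━━━━━┛                                    ┃    
                                                ┃    
                                                ┃    
                                                ┃    


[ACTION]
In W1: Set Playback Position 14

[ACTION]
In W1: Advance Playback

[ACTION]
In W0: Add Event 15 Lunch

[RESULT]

───────────┨                                         
 2023      ┃                                         
Fr Sa Su   ┃                                         
 3  4*  5  ┃                                    ┏━━━━
 10 11 12  ┃                                    ┃ Mus
6 17* 18 19┃                                    ┠────
 24 25* 26 ┃                                    ┃    
 31        ┃                                    ┃   T
           ┃                                    ┃  Ba
           ┃                                    ┃ HiH
           ┃                                    ┃  Ki
           ┃                                    ┃    
           ┃                                    ┃    
           ┃                                    ┃    
           ┃                                    ┃    
           ┃                                    ┃    
           ┃                                    ┃    
━━━━━━━━━━━┛                                    ┃    
                                                ┃    
                                                ┃    
                                                ┃    


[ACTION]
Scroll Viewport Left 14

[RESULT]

 ┠───────────────────────┨                           
 ┃       March 2023      ┃                           
 ┃Mo Tu We Th Fr Sa Su   ┃                           
 ┃       1  2  3  4*  5  ┃                           
 ┃ 6*  7  8  9 10 11 12  ┃                           
 ┃13 14* 15* 16 17* 18 19┃                           
 ┃20 21 22* 23 24 25* 26 ┃                           
 ┃27 28 29* 30 31        ┃                           
 ┃                       ┃                           
 ┃                       ┃                           
 ┃                       ┃                           
 ┃                       ┃                           
 ┃                       ┃                           
 ┃                       ┃                           
 ┃                       ┃                           
 ┃                       ┃                           
 ┃                       ┃                           
 ┗━━━━━━━━━━━━━━━━━━━━━━━┛                           
                                                     
                                                     
                                                     


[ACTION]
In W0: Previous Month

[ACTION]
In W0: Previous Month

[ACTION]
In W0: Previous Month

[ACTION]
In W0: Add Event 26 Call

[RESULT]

 ┠───────────────────────┨                           
 ┃     December 2022     ┃                           
 ┃Mo Tu We Th Fr Sa Su   ┃                           
 ┃          1  2  3  4   ┃                           
 ┃ 5  6  7  8  9 10 11   ┃                           
 ┃12 13 14 15 16 17 18   ┃                           
 ┃19 20 21 22 23 24 25   ┃                           
 ┃26* 27 28 29 30 31     ┃                           
 ┃                       ┃                           
 ┃                       ┃                           
 ┃                       ┃                           
 ┃                       ┃                           
 ┃                       ┃                           
 ┃                       ┃                           
 ┃                       ┃                           
 ┃                       ┃                           
 ┃                       ┃                           
 ┗━━━━━━━━━━━━━━━━━━━━━━━┛                           
                                                     
                                                     
                                                     


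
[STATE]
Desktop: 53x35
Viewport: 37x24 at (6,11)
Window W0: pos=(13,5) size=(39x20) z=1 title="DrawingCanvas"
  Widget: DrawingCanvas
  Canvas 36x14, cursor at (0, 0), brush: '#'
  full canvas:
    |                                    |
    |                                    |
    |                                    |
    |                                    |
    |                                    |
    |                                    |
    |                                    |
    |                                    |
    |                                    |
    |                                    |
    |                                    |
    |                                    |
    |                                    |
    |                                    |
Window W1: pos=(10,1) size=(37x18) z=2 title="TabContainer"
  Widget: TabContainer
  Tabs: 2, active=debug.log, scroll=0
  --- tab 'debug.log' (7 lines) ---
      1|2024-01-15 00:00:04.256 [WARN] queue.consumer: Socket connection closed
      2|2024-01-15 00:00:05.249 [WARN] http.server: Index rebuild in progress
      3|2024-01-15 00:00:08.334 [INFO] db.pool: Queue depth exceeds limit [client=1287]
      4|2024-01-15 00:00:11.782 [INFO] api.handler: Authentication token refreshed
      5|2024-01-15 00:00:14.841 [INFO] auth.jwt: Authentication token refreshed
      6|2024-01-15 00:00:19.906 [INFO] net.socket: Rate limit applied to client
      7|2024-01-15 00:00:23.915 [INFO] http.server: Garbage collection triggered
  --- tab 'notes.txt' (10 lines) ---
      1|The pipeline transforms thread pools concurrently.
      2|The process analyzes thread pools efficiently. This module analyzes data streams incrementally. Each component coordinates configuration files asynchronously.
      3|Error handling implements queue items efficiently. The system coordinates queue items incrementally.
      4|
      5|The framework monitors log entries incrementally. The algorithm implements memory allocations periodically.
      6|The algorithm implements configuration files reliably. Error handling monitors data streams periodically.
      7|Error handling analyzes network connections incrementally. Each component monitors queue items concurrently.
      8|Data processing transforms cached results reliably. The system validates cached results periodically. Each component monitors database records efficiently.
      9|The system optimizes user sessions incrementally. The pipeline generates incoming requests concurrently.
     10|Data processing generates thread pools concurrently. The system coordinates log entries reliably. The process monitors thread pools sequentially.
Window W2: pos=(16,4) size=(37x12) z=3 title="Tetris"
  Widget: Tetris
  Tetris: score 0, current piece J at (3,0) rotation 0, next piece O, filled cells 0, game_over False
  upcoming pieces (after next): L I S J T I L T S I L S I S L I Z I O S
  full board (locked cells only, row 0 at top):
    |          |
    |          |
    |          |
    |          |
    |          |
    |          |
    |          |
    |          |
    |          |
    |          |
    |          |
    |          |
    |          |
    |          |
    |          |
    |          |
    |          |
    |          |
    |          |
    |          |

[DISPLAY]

    ┃2024-┃          │               
    ┃2024-┃          │               
    ┃     ┃          │Score:         
    ┃     ┃          │0              
    ┃     ┗━━━━━━━━━━━━━━━━━━━━━━━━━━
    ┃                                
    ┃                                
    ┗━━━━━━━━━━━━━━━━━━━━━━━━━━━━━━━━
       ┃                             
       ┃                             
       ┃                             
       ┃                             
       ┃                             
       ┗━━━━━━━━━━━━━━━━━━━━━━━━━━━━━
                                     
                                     
                                     
                                     
                                     
                                     
                                     
                                     
                                     
                                     


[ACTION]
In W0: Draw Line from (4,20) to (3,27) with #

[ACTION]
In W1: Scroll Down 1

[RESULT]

    ┃2024-┃          │               
    ┃     ┃          │               
    ┃     ┃          │Score:         
    ┃     ┃          │0              
    ┃     ┗━━━━━━━━━━━━━━━━━━━━━━━━━━
    ┃                                
    ┃                                
    ┗━━━━━━━━━━━━━━━━━━━━━━━━━━━━━━━━
       ┃                             
       ┃                             
       ┃                             
       ┃                             
       ┃                             
       ┗━━━━━━━━━━━━━━━━━━━━━━━━━━━━━
                                     
                                     
                                     
                                     
                                     
                                     
                                     
                                     
                                     
                                     


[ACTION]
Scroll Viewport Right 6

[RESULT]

024-┃          │                     
    ┃          │                     
    ┃          │Score:               
    ┃          │0                    
    ┗━━━━━━━━━━━━━━━━━━━━━━━━━━━━━━━━
                                  ┃  
                                  ┃  
━━━━━━━━━━━━━━━━━━━━━━━━━━━━━━━━━━┛  
 ┃                                   
 ┃                                   
 ┃                                   
 ┃                                   
 ┃                                   
 ┗━━━━━━━━━━━━━━━━━━━━━━━━━━━━━━━━━━━
                                     
                                     
                                     
                                     
                                     
                                     
                                     
                                     
                                     
                                     


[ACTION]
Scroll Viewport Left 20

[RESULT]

          ┃2024-┃          │         
          ┃     ┃          │         
          ┃     ┃          │Score:   
          ┃     ┃          │0        
          ┃     ┗━━━━━━━━━━━━━━━━━━━━
          ┃                          
          ┃                          
          ┗━━━━━━━━━━━━━━━━━━━━━━━━━━
             ┃                       
             ┃                       
             ┃                       
             ┃                       
             ┃                       
             ┗━━━━━━━━━━━━━━━━━━━━━━━
                                     
                                     
                                     
                                     
                                     
                                     
                                     
                                     
                                     
                                     


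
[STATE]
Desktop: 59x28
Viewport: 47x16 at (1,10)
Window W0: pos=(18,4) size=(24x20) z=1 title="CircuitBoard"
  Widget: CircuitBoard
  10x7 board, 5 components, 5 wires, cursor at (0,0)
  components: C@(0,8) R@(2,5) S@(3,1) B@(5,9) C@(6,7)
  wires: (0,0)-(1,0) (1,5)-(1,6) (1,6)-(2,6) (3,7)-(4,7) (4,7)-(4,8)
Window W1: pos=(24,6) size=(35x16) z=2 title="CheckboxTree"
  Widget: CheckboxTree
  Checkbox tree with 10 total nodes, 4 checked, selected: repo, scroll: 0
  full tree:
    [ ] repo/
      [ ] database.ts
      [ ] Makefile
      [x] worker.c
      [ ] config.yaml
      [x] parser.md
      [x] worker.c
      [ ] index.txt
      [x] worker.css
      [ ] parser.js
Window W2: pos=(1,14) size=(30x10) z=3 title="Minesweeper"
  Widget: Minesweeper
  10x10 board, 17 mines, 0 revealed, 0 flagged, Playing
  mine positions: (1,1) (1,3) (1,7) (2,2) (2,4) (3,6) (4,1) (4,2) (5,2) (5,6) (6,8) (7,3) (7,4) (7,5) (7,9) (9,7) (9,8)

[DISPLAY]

                 ┃1   ·┃   [ ] database.ts     
                 ┃     ┃   [ ] Makefile        
                 ┃2    ┃   [x] worker.c        
                 ┃     ┃   [ ] config.yaml     
┏━━━━━━━━━━━━━━━━━━━━━━━━━━━━┓ parser.md       
┃ Minesweeper                ┃ worker.c        
┠────────────────────────────┨ index.txt       
┃■■■■■■■■■■                  ┃ worker.css      
┃■■■■■■■■■■                  ┃ parser.js       
┃■■■■■■■■■■                  ┃                 
┃■■■■■■■■■■                  ┃                 
┃■■■■■■■■■■                  ┃━━━━━━━━━━━━━━━━━
┃■■■■■■■■■■                  ┃          ┃      
┗━━━━━━━━━━━━━━━━━━━━━━━━━━━━┛━━━━━━━━━━┛      
                                               
                                               


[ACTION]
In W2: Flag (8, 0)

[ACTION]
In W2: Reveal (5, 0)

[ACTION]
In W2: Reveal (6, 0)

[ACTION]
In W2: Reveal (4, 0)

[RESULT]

                 ┃1   ·┃   [ ] database.ts     
                 ┃     ┃   [ ] Makefile        
                 ┃2    ┃   [x] worker.c        
                 ┃     ┃   [ ] config.yaml     
┏━━━━━━━━━━━━━━━━━━━━━━━━━━━━┓ parser.md       
┃ Minesweeper                ┃ worker.c        
┠────────────────────────────┨ index.txt       
┃■■■■■■■■■■                  ┃ worker.css      
┃■■■■■■■■■■                  ┃ parser.js       
┃■■■■■■■■■■                  ┃                 
┃■■■■■■■■■■                  ┃                 
┃1■■■■■■■■■                  ┃━━━━━━━━━━━━━━━━━
┃13■■■■■■■■                  ┃          ┃      
┗━━━━━━━━━━━━━━━━━━━━━━━━━━━━┛━━━━━━━━━━┛      
                                               
                                               


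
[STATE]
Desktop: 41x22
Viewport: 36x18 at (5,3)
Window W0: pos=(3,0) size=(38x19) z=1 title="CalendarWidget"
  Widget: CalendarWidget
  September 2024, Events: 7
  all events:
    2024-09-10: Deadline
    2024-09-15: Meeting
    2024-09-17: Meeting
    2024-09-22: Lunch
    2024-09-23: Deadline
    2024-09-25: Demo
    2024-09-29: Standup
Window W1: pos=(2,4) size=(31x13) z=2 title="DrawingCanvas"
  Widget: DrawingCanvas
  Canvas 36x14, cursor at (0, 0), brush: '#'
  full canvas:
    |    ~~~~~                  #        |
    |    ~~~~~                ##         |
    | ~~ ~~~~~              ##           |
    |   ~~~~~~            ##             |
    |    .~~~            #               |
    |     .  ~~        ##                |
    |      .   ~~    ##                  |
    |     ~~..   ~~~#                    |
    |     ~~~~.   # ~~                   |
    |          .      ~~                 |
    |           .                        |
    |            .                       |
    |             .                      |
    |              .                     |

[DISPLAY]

          September 2024           ┃
━━━━━━━━━━━━━━━━━━━━━━━━━━━┓       ┃
rawingCanvas               ┃       ┃
───────────────────────────┨       ┃
  ~~~~~                  # ┃       ┃
  ~~~~~                ##  ┃       ┃
~ ~~~~~              ##    ┃       ┃
 ~~~~~~            ##      ┃       ┃
  .~~~            #        ┃       ┃
   .  ~~        ##         ┃       ┃
    .   ~~    ##           ┃       ┃
   ~~..   ~~~#             ┃       ┃
   ~~~~.   # ~~            ┃       ┃
━━━━━━━━━━━━━━━━━━━━━━━━━━━┛       ┃
                                   ┃
━━━━━━━━━━━━━━━━━━━━━━━━━━━━━━━━━━━┛
                                    
                                    


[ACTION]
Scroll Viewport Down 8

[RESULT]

━━━━━━━━━━━━━━━━━━━━━━━━━━━┓       ┃
rawingCanvas               ┃       ┃
───────────────────────────┨       ┃
  ~~~~~                  # ┃       ┃
  ~~~~~                ##  ┃       ┃
~ ~~~~~              ##    ┃       ┃
 ~~~~~~            ##      ┃       ┃
  .~~~            #        ┃       ┃
   .  ~~        ##         ┃       ┃
    .   ~~    ##           ┃       ┃
   ~~..   ~~~#             ┃       ┃
   ~~~~.   # ~~            ┃       ┃
━━━━━━━━━━━━━━━━━━━━━━━━━━━┛       ┃
                                   ┃
━━━━━━━━━━━━━━━━━━━━━━━━━━━━━━━━━━━┛
                                    
                                    
                                    


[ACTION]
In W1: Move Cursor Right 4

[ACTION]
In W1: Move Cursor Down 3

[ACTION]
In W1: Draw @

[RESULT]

━━━━━━━━━━━━━━━━━━━━━━━━━━━┓       ┃
rawingCanvas               ┃       ┃
───────────────────────────┨       ┃
  ~~~~~                  # ┃       ┃
  ~~~~~                ##  ┃       ┃
~ ~~~~~              ##    ┃       ┃
 ~@~~~~            ##      ┃       ┃
  .~~~            #        ┃       ┃
   .  ~~        ##         ┃       ┃
    .   ~~    ##           ┃       ┃
   ~~..   ~~~#             ┃       ┃
   ~~~~.   # ~~            ┃       ┃
━━━━━━━━━━━━━━━━━━━━━━━━━━━┛       ┃
                                   ┃
━━━━━━━━━━━━━━━━━━━━━━━━━━━━━━━━━━━┛
                                    
                                    
                                    


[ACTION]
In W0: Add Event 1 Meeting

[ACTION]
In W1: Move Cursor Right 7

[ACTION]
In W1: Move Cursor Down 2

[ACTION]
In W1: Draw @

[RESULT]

━━━━━━━━━━━━━━━━━━━━━━━━━━━┓       ┃
rawingCanvas               ┃       ┃
───────────────────────────┨       ┃
  ~~~~~                  # ┃       ┃
  ~~~~~                ##  ┃       ┃
~ ~~~~~              ##    ┃       ┃
 ~@~~~~            ##      ┃       ┃
  .~~~            #        ┃       ┃
   .  ~~ @      ##         ┃       ┃
    .   ~~    ##           ┃       ┃
   ~~..   ~~~#             ┃       ┃
   ~~~~.   # ~~            ┃       ┃
━━━━━━━━━━━━━━━━━━━━━━━━━━━┛       ┃
                                   ┃
━━━━━━━━━━━━━━━━━━━━━━━━━━━━━━━━━━━┛
                                    
                                    
                                    


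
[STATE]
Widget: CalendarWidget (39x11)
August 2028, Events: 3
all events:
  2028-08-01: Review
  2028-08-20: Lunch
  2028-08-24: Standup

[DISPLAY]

              August 2028              
Mo Tu We Th Fr Sa Su                   
    1*  2  3  4  5  6                  
 7  8  9 10 11 12 13                   
14 15 16 17 18 19 20*                  
21 22 23 24* 25 26 27                  
28 29 30 31                            
                                       
                                       
                                       
                                       


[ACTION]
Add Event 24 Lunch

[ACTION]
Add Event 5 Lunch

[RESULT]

              August 2028              
Mo Tu We Th Fr Sa Su                   
    1*  2  3  4  5*  6                 
 7  8  9 10 11 12 13                   
14 15 16 17 18 19 20*                  
21 22 23 24* 25 26 27                  
28 29 30 31                            
                                       
                                       
                                       
                                       


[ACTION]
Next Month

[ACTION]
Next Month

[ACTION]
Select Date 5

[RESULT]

              October 2028             
Mo Tu We Th Fr Sa Su                   
                   1                   
 2  3  4 [ 5]  6  7  8                 
 9 10 11 12 13 14 15                   
16 17 18 19 20 21 22                   
23 24 25 26 27 28 29                   
30 31                                  
                                       
                                       
                                       


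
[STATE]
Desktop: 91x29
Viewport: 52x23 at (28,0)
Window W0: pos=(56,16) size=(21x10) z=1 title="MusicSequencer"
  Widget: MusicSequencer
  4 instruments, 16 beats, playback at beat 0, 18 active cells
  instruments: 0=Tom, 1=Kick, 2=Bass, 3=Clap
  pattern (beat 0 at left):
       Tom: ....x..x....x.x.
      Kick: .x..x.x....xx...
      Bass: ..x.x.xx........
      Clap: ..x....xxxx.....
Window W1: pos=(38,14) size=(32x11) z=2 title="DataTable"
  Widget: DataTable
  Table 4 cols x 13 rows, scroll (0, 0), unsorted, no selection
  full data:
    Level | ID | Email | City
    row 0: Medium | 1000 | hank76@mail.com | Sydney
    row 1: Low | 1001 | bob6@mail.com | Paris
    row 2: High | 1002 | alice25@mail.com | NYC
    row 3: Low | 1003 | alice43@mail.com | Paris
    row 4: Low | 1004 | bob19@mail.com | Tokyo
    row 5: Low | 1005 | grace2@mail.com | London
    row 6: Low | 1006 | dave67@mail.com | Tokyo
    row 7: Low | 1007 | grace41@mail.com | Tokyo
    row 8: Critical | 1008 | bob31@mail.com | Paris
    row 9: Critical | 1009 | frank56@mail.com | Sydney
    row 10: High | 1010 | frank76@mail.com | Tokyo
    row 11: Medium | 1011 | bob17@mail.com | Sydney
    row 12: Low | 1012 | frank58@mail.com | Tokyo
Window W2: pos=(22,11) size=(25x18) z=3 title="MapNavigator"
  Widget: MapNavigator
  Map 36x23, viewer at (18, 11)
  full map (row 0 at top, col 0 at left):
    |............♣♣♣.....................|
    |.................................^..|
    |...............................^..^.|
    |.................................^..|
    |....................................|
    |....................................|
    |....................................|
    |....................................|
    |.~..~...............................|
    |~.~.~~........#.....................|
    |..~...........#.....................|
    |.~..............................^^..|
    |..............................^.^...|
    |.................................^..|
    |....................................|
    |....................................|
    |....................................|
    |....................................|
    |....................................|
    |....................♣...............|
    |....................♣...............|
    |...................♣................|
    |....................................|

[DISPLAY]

                                                    
                                                    
                                                    
                                                    
                                                    
                                                    
                                                    
                                                    
                                                    
                                                    
                                                    
━━━━━━━━━━━━━━━━━━┓                                 
avigator          ┃                                 
──────────────────┨                                 
..................┃━━━━━━━━━━━━━━━━━━━━━━┓          
..................┃le                    ┃          
..................┃──────────────────────┨━━━━━━┓   
..................┃│ID  │Email           ┃er    ┃   
..................┃┼────┼────────────────┃──────┨   
..#...............┃│1000│hank76@mail.com ┃890123┃   
..#...............┃│1001│bob6@mail.com   ┃····█·┃   
......@...........┃│1002│alice25@mail.com┃···██·┃   
..................┃│1003│alice43@mail.com┃······┃   


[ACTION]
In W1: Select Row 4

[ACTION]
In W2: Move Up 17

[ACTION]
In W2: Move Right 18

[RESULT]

                                                    
                                                    
                                                    
                                                    
                                                    
                                                    
                                                    
                                                    
                                                    
                                                    
                                                    
━━━━━━━━━━━━━━━━━━┓                                 
avigator          ┃                                 
──────────────────┨                                 
                  ┃━━━━━━━━━━━━━━━━━━━━━━┓          
                  ┃le                    ┃          
                  ┃──────────────────────┨━━━━━━┓   
                  ┃│ID  │Email           ┃er    ┃   
                  ┃┼────┼────────────────┃──────┨   
                  ┃│1000│hank76@mail.com ┃890123┃   
                  ┃│1001│bob6@mail.com   ┃····█·┃   
......@           ┃│1002│alice25@mail.com┃···██·┃   
....^..           ┃│1003│alice43@mail.com┃······┃   


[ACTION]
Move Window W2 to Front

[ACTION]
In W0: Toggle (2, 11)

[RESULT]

                                                    
                                                    
                                                    
                                                    
                                                    
                                                    
                                                    
                                                    
                                                    
                                                    
                                                    
━━━━━━━━━━━━━━━━━━┓                                 
avigator          ┃                                 
──────────────────┨                                 
                  ┃━━━━━━━━━━━━━━━━━━━━━━┓          
                  ┃le                    ┃          
                  ┃──────────────────────┨━━━━━━┓   
                  ┃│ID  │Email           ┃er    ┃   
                  ┃┼────┼────────────────┃──────┨   
                  ┃│1000│hank76@mail.com ┃890123┃   
                  ┃│1001│bob6@mail.com   ┃····█·┃   
......@           ┃│1002│alice25@mail.com┃···██·┃   
....^..           ┃│1003│alice43@mail.com┃···█··┃   
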